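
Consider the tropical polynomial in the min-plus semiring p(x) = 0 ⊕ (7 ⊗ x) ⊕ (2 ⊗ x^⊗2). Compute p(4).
p(4) = 0

A tropical monomial a ⊗ x^⊗i evaluates to a + i · x. Evaluating each term at x = 4:
  Term 0 contributes 0 + 0 · 4 = 0
  Term 1 contributes 7 + 1 · 4 = 11
  Term 2 contributes 2 + 2 · 4 = 10
p(4) = ⊕ of these = min[0, 11, 10] = 0.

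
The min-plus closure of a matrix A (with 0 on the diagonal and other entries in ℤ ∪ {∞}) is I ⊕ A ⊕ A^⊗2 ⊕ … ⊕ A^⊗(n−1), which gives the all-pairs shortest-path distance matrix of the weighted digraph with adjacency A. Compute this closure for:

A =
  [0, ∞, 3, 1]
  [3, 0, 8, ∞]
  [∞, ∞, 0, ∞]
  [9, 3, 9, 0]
Closure =
  [0, 4, 3, 1]
  [3, 0, 6, 4]
  [∞, ∞, 0, ∞]
  [6, 3, 9, 0]

This is the Floyd-Warshall all-pairs shortest-path computation. For each intermediate vertex k = 0, 1, …, 3, update dist[i][j] ← min(dist[i][j], dist[i][k] + dist[k][j]). The final matrix gives, for each (i, j), the minimum total weight of any directed path from i to j (possibly empty when i = j).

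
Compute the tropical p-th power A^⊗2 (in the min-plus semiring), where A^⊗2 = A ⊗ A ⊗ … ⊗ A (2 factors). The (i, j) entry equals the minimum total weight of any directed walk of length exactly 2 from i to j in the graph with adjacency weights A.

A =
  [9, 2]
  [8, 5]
A^⊗2 =
  [10, 7]
  [13, 10]

Each entry (A^⊗2)_ij equals the minimum over all length-2 walks i = v_0 → v_1 → … → v_2 = j of Σ_t A[v_t][v_{t+1}]. For example, for (i, j) = (0, 1) we minimise over 2 possible intermediate vertex sequences; the minimum is 7, attained along the walk 0 → 1 → 1.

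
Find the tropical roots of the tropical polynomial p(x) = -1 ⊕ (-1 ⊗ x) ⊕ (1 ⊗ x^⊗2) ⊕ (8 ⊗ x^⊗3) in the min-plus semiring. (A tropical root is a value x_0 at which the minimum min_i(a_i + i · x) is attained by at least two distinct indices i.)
Roots: {-7, -2, 0}

Each tropical root is a break point of the lower envelope of the lines y = a_i + i · x (there are 4 lines, with slopes 0, 1, ..., 3). Only the lines that attain the minimum somewhere contribute to roots; other lines are dominated. Here the surviving (envelope) indices are i = 3, i = 2, i = 1, i = 0.
Intersections between consecutive envelope lines give the roots: for adjacent envelope indices i < j the intersection is x = (a_i − a_j) / (j − i). Reading off the sorted break points: {-7, -2, 0}.
Verification: at each break x_0, at least two indices attain the minimum of min_i(a_i + i · x_0).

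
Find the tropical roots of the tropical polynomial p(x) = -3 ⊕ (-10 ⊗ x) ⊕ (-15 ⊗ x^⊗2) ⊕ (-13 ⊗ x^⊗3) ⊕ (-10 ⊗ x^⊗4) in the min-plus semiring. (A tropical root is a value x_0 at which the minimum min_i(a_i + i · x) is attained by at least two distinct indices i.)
Roots: {-3, -2, 5, 7}

Each tropical root is a break point of the lower envelope of the lines y = a_i + i · x (there are 5 lines, with slopes 0, 1, ..., 4). Only the lines that attain the minimum somewhere contribute to roots; other lines are dominated. Here the surviving (envelope) indices are i = 4, i = 3, i = 2, i = 1, i = 0.
Intersections between consecutive envelope lines give the roots: for adjacent envelope indices i < j the intersection is x = (a_i − a_j) / (j − i). Reading off the sorted break points: {-3, -2, 5, 7}.
Verification: at each break x_0, at least two indices attain the minimum of min_i(a_i + i · x_0).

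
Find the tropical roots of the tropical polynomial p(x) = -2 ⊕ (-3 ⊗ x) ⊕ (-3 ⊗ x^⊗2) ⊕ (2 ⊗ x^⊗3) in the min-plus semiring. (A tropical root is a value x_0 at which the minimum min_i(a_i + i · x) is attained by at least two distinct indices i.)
Roots: {-5, 0, 1}

Each tropical root is a break point of the lower envelope of the lines y = a_i + i · x (there are 4 lines, with slopes 0, 1, ..., 3). Only the lines that attain the minimum somewhere contribute to roots; other lines are dominated. Here the surviving (envelope) indices are i = 3, i = 2, i = 1, i = 0.
Intersections between consecutive envelope lines give the roots: for adjacent envelope indices i < j the intersection is x = (a_i − a_j) / (j − i). Reading off the sorted break points: {-5, 0, 1}.
Verification: at each break x_0, at least two indices attain the minimum of min_i(a_i + i · x_0).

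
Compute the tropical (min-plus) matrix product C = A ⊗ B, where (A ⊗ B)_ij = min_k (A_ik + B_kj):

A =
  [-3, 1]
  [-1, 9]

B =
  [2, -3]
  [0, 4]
A ⊗ B =
  [-1, -6]
  [1, -4]

Apply the min-plus product entry-by-entry:
  C[0][0] = min over k of (A[0][0] + B[0][0] = -3 + 2 = -1, A[0][1] + B[1][0] = 1 + 0 = 1) = -1 (attained at k = 0)
  C[0][1] = min over k of (A[0][0] + B[0][1] = -3 + -3 = -6, A[0][1] + B[1][1] = 1 + 4 = 5) = -6 (attained at k = 0)
  C[1][0] = min over k of (A[1][0] + B[0][0] = -1 + 2 = 1, A[1][1] + B[1][0] = 9 + 0 = 9) = 1 (attained at k = 0)
  C[1][1] = min over k of (A[1][0] + B[0][1] = -1 + -3 = -4, A[1][1] + B[1][1] = 9 + 4 = 13) = -4 (attained at k = 0)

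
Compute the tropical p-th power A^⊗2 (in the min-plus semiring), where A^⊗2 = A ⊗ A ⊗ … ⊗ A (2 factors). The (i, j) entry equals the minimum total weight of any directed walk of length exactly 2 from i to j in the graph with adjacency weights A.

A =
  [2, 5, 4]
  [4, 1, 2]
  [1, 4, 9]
A^⊗2 =
  [4, 6, 6]
  [3, 2, 3]
  [3, 5, 5]

Each entry (A^⊗2)_ij equals the minimum over all length-2 walks i = v_0 → v_1 → … → v_2 = j of Σ_t A[v_t][v_{t+1}]. For example, for (i, j) = (0, 2) we minimise over 3 possible intermediate vertex sequences; the minimum is 6, attained along the walk 0 → 0 → 2.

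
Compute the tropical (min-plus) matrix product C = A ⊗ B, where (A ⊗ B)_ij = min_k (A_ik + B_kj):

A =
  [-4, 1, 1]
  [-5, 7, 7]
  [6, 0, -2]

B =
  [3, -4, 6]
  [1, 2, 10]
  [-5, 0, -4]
A ⊗ B =
  [-4, -8, -3]
  [-2, -9, 1]
  [-7, -2, -6]

Apply the min-plus product entry-by-entry:
  C[0][0] = min over k of (A[0][0] + B[0][0] = -4 + 3 = -1, A[0][1] + B[1][0] = 1 + 1 = 2, A[0][2] + B[2][0] = 1 + -5 = -4) = -4 (attained at k = 2)
  C[0][1] = min over k of (A[0][0] + B[0][1] = -4 + -4 = -8, A[0][1] + B[1][1] = 1 + 2 = 3, A[0][2] + B[2][1] = 1 + 0 = 1) = -8 (attained at k = 0)
  C[0][2] = min over k of (A[0][0] + B[0][2] = -4 + 6 = 2, A[0][1] + B[1][2] = 1 + 10 = 11, A[0][2] + B[2][2] = 1 + -4 = -3) = -3 (attained at k = 2)
  C[1][0] = min over k of (A[1][0] + B[0][0] = -5 + 3 = -2, A[1][1] + B[1][0] = 7 + 1 = 8, A[1][2] + B[2][0] = 7 + -5 = 2) = -2 (attained at k = 0)
  C[1][1] = min over k of (A[1][0] + B[0][1] = -5 + -4 = -9, A[1][1] + B[1][1] = 7 + 2 = 9, A[1][2] + B[2][1] = 7 + 0 = 7) = -9 (attained at k = 0)
  C[1][2] = min over k of (A[1][0] + B[0][2] = -5 + 6 = 1, A[1][1] + B[1][2] = 7 + 10 = 17, A[1][2] + B[2][2] = 7 + -4 = 3) = 1 (attained at k = 0)
  C[2][0] = min over k of (A[2][0] + B[0][0] = 6 + 3 = 9, A[2][1] + B[1][0] = 0 + 1 = 1, A[2][2] + B[2][0] = -2 + -5 = -7) = -7 (attained at k = 2)
  C[2][1] = min over k of (A[2][0] + B[0][1] = 6 + -4 = 2, A[2][1] + B[1][1] = 0 + 2 = 2, A[2][2] + B[2][1] = -2 + 0 = -2) = -2 (attained at k = 2)
  C[2][2] = min over k of (A[2][0] + B[0][2] = 6 + 6 = 12, A[2][1] + B[1][2] = 0 + 10 = 10, A[2][2] + B[2][2] = -2 + -4 = -6) = -6 (attained at k = 2)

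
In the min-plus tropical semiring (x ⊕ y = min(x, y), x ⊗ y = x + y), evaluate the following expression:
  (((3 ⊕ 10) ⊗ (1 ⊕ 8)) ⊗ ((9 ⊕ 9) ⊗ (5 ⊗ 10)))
(((3 ⊕ 10) ⊗ (1 ⊕ 8)) ⊗ ((9 ⊕ 9) ⊗ (5 ⊗ 10))) = 28

Expand innermost to outermost. Recall ⊕ takes the minimum of its arguments and ⊗ takes their sum. Working out the expression (((3 ⊕ 10) ⊗ (1 ⊕ 8)) ⊗ ((9 ⊕ 9) ⊗ (5 ⊗ 10))) gives 28.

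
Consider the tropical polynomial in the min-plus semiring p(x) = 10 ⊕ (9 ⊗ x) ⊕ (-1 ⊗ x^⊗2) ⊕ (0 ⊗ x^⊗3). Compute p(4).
p(4) = 7

A tropical monomial a ⊗ x^⊗i evaluates to a + i · x. Evaluating each term at x = 4:
  Term 0 contributes 10 + 0 · 4 = 10
  Term 1 contributes 9 + 1 · 4 = 13
  Term 2 contributes -1 + 2 · 4 = 7
  Term 3 contributes 0 + 3 · 4 = 12
p(4) = ⊕ of these = min[10, 13, 7, 12] = 7.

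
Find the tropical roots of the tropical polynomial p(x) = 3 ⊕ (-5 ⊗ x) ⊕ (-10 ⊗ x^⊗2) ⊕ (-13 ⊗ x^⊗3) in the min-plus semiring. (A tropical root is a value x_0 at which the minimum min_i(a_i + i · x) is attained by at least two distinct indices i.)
Roots: {3, 5, 8}

Each tropical root is a break point of the lower envelope of the lines y = a_i + i · x (there are 4 lines, with slopes 0, 1, ..., 3). Only the lines that attain the minimum somewhere contribute to roots; other lines are dominated. Here the surviving (envelope) indices are i = 3, i = 2, i = 1, i = 0.
Intersections between consecutive envelope lines give the roots: for adjacent envelope indices i < j the intersection is x = (a_i − a_j) / (j − i). Reading off the sorted break points: {3, 5, 8}.
Verification: at each break x_0, at least two indices attain the minimum of min_i(a_i + i · x_0).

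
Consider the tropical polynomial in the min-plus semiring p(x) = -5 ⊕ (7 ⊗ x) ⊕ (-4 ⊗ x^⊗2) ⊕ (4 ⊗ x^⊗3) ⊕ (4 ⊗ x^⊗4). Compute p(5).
p(5) = -5

A tropical monomial a ⊗ x^⊗i evaluates to a + i · x. Evaluating each term at x = 5:
  Term 0 contributes -5 + 0 · 5 = -5
  Term 1 contributes 7 + 1 · 5 = 12
  Term 2 contributes -4 + 2 · 5 = 6
  Term 3 contributes 4 + 3 · 5 = 19
  Term 4 contributes 4 + 4 · 5 = 24
p(5) = ⊕ of these = min[-5, 12, 6, 19, 24] = -5.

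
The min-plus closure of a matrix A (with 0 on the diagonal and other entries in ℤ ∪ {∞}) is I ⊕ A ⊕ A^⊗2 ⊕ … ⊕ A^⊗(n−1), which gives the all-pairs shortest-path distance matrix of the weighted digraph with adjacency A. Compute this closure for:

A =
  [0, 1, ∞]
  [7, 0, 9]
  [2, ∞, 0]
Closure =
  [0, 1, 10]
  [7, 0, 9]
  [2, 3, 0]

This is the Floyd-Warshall all-pairs shortest-path computation. For each intermediate vertex k = 0, 1, …, 2, update dist[i][j] ← min(dist[i][j], dist[i][k] + dist[k][j]). The final matrix gives, for each (i, j), the minimum total weight of any directed path from i to j (possibly empty when i = j).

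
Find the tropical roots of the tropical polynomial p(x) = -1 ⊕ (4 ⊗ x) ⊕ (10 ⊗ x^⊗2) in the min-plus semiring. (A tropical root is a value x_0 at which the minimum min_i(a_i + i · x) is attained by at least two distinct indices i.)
Roots: {-6, -5}

Each tropical root is a break point of the lower envelope of the lines y = a_i + i · x (there are 3 lines, with slopes 0, 1, ..., 2). Only the lines that attain the minimum somewhere contribute to roots; other lines are dominated. Here the surviving (envelope) indices are i = 2, i = 1, i = 0.
Intersections between consecutive envelope lines give the roots: for adjacent envelope indices i < j the intersection is x = (a_i − a_j) / (j − i). Reading off the sorted break points: {-6, -5}.
Verification: at each break x_0, at least two indices attain the minimum of min_i(a_i + i · x_0).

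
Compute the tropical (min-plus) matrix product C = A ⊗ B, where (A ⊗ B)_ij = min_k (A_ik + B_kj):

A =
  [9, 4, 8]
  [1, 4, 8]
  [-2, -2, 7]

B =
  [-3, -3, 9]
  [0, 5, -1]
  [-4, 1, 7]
A ⊗ B =
  [4, 6, 3]
  [-2, -2, 3]
  [-5, -5, -3]

Apply the min-plus product entry-by-entry:
  C[0][0] = min over k of (A[0][0] + B[0][0] = 9 + -3 = 6, A[0][1] + B[1][0] = 4 + 0 = 4, A[0][2] + B[2][0] = 8 + -4 = 4) = 4 (attained at k = 1)
  C[0][1] = min over k of (A[0][0] + B[0][1] = 9 + -3 = 6, A[0][1] + B[1][1] = 4 + 5 = 9, A[0][2] + B[2][1] = 8 + 1 = 9) = 6 (attained at k = 0)
  C[0][2] = min over k of (A[0][0] + B[0][2] = 9 + 9 = 18, A[0][1] + B[1][2] = 4 + -1 = 3, A[0][2] + B[2][2] = 8 + 7 = 15) = 3 (attained at k = 1)
  C[1][0] = min over k of (A[1][0] + B[0][0] = 1 + -3 = -2, A[1][1] + B[1][0] = 4 + 0 = 4, A[1][2] + B[2][0] = 8 + -4 = 4) = -2 (attained at k = 0)
  C[1][1] = min over k of (A[1][0] + B[0][1] = 1 + -3 = -2, A[1][1] + B[1][1] = 4 + 5 = 9, A[1][2] + B[2][1] = 8 + 1 = 9) = -2 (attained at k = 0)
  C[1][2] = min over k of (A[1][0] + B[0][2] = 1 + 9 = 10, A[1][1] + B[1][2] = 4 + -1 = 3, A[1][2] + B[2][2] = 8 + 7 = 15) = 3 (attained at k = 1)
  C[2][0] = min over k of (A[2][0] + B[0][0] = -2 + -3 = -5, A[2][1] + B[1][0] = -2 + 0 = -2, A[2][2] + B[2][0] = 7 + -4 = 3) = -5 (attained at k = 0)
  C[2][1] = min over k of (A[2][0] + B[0][1] = -2 + -3 = -5, A[2][1] + B[1][1] = -2 + 5 = 3, A[2][2] + B[2][1] = 7 + 1 = 8) = -5 (attained at k = 0)
  C[2][2] = min over k of (A[2][0] + B[0][2] = -2 + 9 = 7, A[2][1] + B[1][2] = -2 + -1 = -3, A[2][2] + B[2][2] = 7 + 7 = 14) = -3 (attained at k = 1)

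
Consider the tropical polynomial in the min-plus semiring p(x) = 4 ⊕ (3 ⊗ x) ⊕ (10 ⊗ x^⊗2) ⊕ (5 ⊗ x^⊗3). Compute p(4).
p(4) = 4

A tropical monomial a ⊗ x^⊗i evaluates to a + i · x. Evaluating each term at x = 4:
  Term 0 contributes 4 + 0 · 4 = 4
  Term 1 contributes 3 + 1 · 4 = 7
  Term 2 contributes 10 + 2 · 4 = 18
  Term 3 contributes 5 + 3 · 4 = 17
p(4) = ⊕ of these = min[4, 7, 18, 17] = 4.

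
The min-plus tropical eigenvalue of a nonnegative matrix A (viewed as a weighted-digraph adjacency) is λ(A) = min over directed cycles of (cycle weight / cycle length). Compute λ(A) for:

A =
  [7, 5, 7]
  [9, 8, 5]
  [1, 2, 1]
λ(A) = 1

Enumerate directed cycles and compute their means (weight / length). Sample:
  cycle 0 → 0: weight = 7, length = 1, mean = 7/1 ≈ 7.000
  cycle 1 → 1: weight = 8, length = 1, mean = 8/1 ≈ 8.000
  cycle 2 → 2: weight = 1, length = 1, mean = 1/1 ≈ 1.000
  cycle 0 → 1 → 0: weight = 14, length = 2, mean = 14/2 ≈ 7.000
  cycle 0 → 2 → 0: weight = 8, length = 2, mean = 8/2 ≈ 4.000
  cycle 1 → 0 → 1: weight = 14, length = 2, mean = 14/2 ≈ 7.000
Minimum mean = 1.000, attained e.g. along the cycle 2 → 2 with weight 1 and length 1. So λ(A) = 1/1 = 1.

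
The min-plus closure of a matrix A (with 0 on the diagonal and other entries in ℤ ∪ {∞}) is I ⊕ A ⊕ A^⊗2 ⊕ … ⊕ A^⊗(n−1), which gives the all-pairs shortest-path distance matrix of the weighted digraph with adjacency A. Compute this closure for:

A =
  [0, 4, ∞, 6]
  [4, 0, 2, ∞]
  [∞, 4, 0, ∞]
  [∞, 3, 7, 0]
Closure =
  [0, 4, 6, 6]
  [4, 0, 2, 10]
  [8, 4, 0, 14]
  [7, 3, 5, 0]

This is the Floyd-Warshall all-pairs shortest-path computation. For each intermediate vertex k = 0, 1, …, 3, update dist[i][j] ← min(dist[i][j], dist[i][k] + dist[k][j]). The final matrix gives, for each (i, j), the minimum total weight of any directed path from i to j (possibly empty when i = j).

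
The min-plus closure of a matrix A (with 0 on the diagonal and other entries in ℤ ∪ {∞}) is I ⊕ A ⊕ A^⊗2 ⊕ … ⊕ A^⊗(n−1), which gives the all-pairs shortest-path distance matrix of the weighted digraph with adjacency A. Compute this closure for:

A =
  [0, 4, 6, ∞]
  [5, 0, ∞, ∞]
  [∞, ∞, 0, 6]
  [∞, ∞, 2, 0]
Closure =
  [0, 4, 6, 12]
  [5, 0, 11, 17]
  [∞, ∞, 0, 6]
  [∞, ∞, 2, 0]

This is the Floyd-Warshall all-pairs shortest-path computation. For each intermediate vertex k = 0, 1, …, 3, update dist[i][j] ← min(dist[i][j], dist[i][k] + dist[k][j]). The final matrix gives, for each (i, j), the minimum total weight of any directed path from i to j (possibly empty when i = j).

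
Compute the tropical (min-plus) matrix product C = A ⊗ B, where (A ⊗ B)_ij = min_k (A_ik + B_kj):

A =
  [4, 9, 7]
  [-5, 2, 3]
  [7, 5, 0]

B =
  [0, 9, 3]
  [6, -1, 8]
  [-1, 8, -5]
A ⊗ B =
  [4, 8, 2]
  [-5, 1, -2]
  [-1, 4, -5]

Apply the min-plus product entry-by-entry:
  C[0][0] = min over k of (A[0][0] + B[0][0] = 4 + 0 = 4, A[0][1] + B[1][0] = 9 + 6 = 15, A[0][2] + B[2][0] = 7 + -1 = 6) = 4 (attained at k = 0)
  C[0][1] = min over k of (A[0][0] + B[0][1] = 4 + 9 = 13, A[0][1] + B[1][1] = 9 + -1 = 8, A[0][2] + B[2][1] = 7 + 8 = 15) = 8 (attained at k = 1)
  C[0][2] = min over k of (A[0][0] + B[0][2] = 4 + 3 = 7, A[0][1] + B[1][2] = 9 + 8 = 17, A[0][2] + B[2][2] = 7 + -5 = 2) = 2 (attained at k = 2)
  C[1][0] = min over k of (A[1][0] + B[0][0] = -5 + 0 = -5, A[1][1] + B[1][0] = 2 + 6 = 8, A[1][2] + B[2][0] = 3 + -1 = 2) = -5 (attained at k = 0)
  C[1][1] = min over k of (A[1][0] + B[0][1] = -5 + 9 = 4, A[1][1] + B[1][1] = 2 + -1 = 1, A[1][2] + B[2][1] = 3 + 8 = 11) = 1 (attained at k = 1)
  C[1][2] = min over k of (A[1][0] + B[0][2] = -5 + 3 = -2, A[1][1] + B[1][2] = 2 + 8 = 10, A[1][2] + B[2][2] = 3 + -5 = -2) = -2 (attained at k = 0)
  C[2][0] = min over k of (A[2][0] + B[0][0] = 7 + 0 = 7, A[2][1] + B[1][0] = 5 + 6 = 11, A[2][2] + B[2][0] = 0 + -1 = -1) = -1 (attained at k = 2)
  C[2][1] = min over k of (A[2][0] + B[0][1] = 7 + 9 = 16, A[2][1] + B[1][1] = 5 + -1 = 4, A[2][2] + B[2][1] = 0 + 8 = 8) = 4 (attained at k = 1)
  C[2][2] = min over k of (A[2][0] + B[0][2] = 7 + 3 = 10, A[2][1] + B[1][2] = 5 + 8 = 13, A[2][2] + B[2][2] = 0 + -5 = -5) = -5 (attained at k = 2)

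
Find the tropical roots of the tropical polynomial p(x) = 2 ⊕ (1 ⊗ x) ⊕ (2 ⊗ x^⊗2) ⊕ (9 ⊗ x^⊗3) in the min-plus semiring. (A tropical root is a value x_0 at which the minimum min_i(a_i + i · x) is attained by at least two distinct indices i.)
Roots: {-7, -1, 1}

Each tropical root is a break point of the lower envelope of the lines y = a_i + i · x (there are 4 lines, with slopes 0, 1, ..., 3). Only the lines that attain the minimum somewhere contribute to roots; other lines are dominated. Here the surviving (envelope) indices are i = 3, i = 2, i = 1, i = 0.
Intersections between consecutive envelope lines give the roots: for adjacent envelope indices i < j the intersection is x = (a_i − a_j) / (j − i). Reading off the sorted break points: {-7, -1, 1}.
Verification: at each break x_0, at least two indices attain the minimum of min_i(a_i + i · x_0).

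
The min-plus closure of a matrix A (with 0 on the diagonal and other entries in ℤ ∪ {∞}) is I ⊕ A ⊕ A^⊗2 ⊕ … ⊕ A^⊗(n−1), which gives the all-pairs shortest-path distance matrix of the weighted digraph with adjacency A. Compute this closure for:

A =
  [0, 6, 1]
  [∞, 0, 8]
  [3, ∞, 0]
Closure =
  [0, 6, 1]
  [11, 0, 8]
  [3, 9, 0]

This is the Floyd-Warshall all-pairs shortest-path computation. For each intermediate vertex k = 0, 1, …, 2, update dist[i][j] ← min(dist[i][j], dist[i][k] + dist[k][j]). The final matrix gives, for each (i, j), the minimum total weight of any directed path from i to j (possibly empty when i = j).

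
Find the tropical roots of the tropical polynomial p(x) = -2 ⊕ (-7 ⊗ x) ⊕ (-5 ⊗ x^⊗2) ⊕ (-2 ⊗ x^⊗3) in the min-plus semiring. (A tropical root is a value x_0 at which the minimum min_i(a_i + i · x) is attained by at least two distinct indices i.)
Roots: {-3, -2, 5}

Each tropical root is a break point of the lower envelope of the lines y = a_i + i · x (there are 4 lines, with slopes 0, 1, ..., 3). Only the lines that attain the minimum somewhere contribute to roots; other lines are dominated. Here the surviving (envelope) indices are i = 3, i = 2, i = 1, i = 0.
Intersections between consecutive envelope lines give the roots: for adjacent envelope indices i < j the intersection is x = (a_i − a_j) / (j − i). Reading off the sorted break points: {-3, -2, 5}.
Verification: at each break x_0, at least two indices attain the minimum of min_i(a_i + i · x_0).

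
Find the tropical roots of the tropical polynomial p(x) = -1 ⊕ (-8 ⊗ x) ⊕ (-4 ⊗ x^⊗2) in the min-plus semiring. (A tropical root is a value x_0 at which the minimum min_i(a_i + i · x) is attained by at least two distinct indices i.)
Roots: {-4, 7}

Each tropical root is a break point of the lower envelope of the lines y = a_i + i · x (there are 3 lines, with slopes 0, 1, ..., 2). Only the lines that attain the minimum somewhere contribute to roots; other lines are dominated. Here the surviving (envelope) indices are i = 2, i = 1, i = 0.
Intersections between consecutive envelope lines give the roots: for adjacent envelope indices i < j the intersection is x = (a_i − a_j) / (j − i). Reading off the sorted break points: {-4, 7}.
Verification: at each break x_0, at least two indices attain the minimum of min_i(a_i + i · x_0).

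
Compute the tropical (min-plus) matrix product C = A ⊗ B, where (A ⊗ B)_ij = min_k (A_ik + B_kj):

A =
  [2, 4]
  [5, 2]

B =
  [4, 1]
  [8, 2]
A ⊗ B =
  [6, 3]
  [9, 4]

Apply the min-plus product entry-by-entry:
  C[0][0] = min over k of (A[0][0] + B[0][0] = 2 + 4 = 6, A[0][1] + B[1][0] = 4 + 8 = 12) = 6 (attained at k = 0)
  C[0][1] = min over k of (A[0][0] + B[0][1] = 2 + 1 = 3, A[0][1] + B[1][1] = 4 + 2 = 6) = 3 (attained at k = 0)
  C[1][0] = min over k of (A[1][0] + B[0][0] = 5 + 4 = 9, A[1][1] + B[1][0] = 2 + 8 = 10) = 9 (attained at k = 0)
  C[1][1] = min over k of (A[1][0] + B[0][1] = 5 + 1 = 6, A[1][1] + B[1][1] = 2 + 2 = 4) = 4 (attained at k = 1)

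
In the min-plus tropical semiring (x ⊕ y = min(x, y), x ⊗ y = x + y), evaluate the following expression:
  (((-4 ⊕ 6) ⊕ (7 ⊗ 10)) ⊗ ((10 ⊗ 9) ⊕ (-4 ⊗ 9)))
(((-4 ⊕ 6) ⊕ (7 ⊗ 10)) ⊗ ((10 ⊗ 9) ⊕ (-4 ⊗ 9))) = 1

Expand innermost to outermost. Recall ⊕ takes the minimum of its arguments and ⊗ takes their sum. Working out the expression (((-4 ⊕ 6) ⊕ (7 ⊗ 10)) ⊗ ((10 ⊗ 9) ⊕ (-4 ⊗ 9))) gives 1.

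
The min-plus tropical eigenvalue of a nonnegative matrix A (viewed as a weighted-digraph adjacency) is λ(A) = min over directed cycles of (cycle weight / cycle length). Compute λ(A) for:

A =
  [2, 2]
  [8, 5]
λ(A) = 2

Enumerate directed cycles and compute their means (weight / length). Sample:
  cycle 0 → 0: weight = 2, length = 1, mean = 2/1 ≈ 2.000
  cycle 1 → 1: weight = 5, length = 1, mean = 5/1 ≈ 5.000
  cycle 0 → 1 → 0: weight = 10, length = 2, mean = 10/2 ≈ 5.000
  cycle 1 → 0 → 1: weight = 10, length = 2, mean = 10/2 ≈ 5.000
Minimum mean = 2.000, attained e.g. along the cycle 0 → 0 with weight 2 and length 1. So λ(A) = 2/1 = 2.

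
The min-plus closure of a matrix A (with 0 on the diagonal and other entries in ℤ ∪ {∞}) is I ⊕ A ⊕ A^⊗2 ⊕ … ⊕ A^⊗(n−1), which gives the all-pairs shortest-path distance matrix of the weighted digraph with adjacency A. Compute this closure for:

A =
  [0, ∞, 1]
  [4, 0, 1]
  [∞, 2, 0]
Closure =
  [0, 3, 1]
  [4, 0, 1]
  [6, 2, 0]

This is the Floyd-Warshall all-pairs shortest-path computation. For each intermediate vertex k = 0, 1, …, 2, update dist[i][j] ← min(dist[i][j], dist[i][k] + dist[k][j]). The final matrix gives, for each (i, j), the minimum total weight of any directed path from i to j (possibly empty when i = j).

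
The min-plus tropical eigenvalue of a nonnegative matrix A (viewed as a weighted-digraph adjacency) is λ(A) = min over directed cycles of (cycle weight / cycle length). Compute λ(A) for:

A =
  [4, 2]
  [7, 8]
λ(A) = 4

Enumerate directed cycles and compute their means (weight / length). Sample:
  cycle 0 → 0: weight = 4, length = 1, mean = 4/1 ≈ 4.000
  cycle 1 → 1: weight = 8, length = 1, mean = 8/1 ≈ 8.000
  cycle 0 → 1 → 0: weight = 9, length = 2, mean = 9/2 ≈ 4.500
  cycle 1 → 0 → 1: weight = 9, length = 2, mean = 9/2 ≈ 4.500
Minimum mean = 4.000, attained e.g. along the cycle 0 → 0 with weight 4 and length 1. So λ(A) = 4/1 = 4.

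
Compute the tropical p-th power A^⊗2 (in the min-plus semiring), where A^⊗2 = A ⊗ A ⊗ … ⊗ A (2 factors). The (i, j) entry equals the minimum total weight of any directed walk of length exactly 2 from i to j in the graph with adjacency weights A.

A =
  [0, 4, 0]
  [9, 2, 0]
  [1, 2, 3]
A^⊗2 =
  [0, 2, 0]
  [1, 2, 2]
  [1, 4, 1]

Each entry (A^⊗2)_ij equals the minimum over all length-2 walks i = v_0 → v_1 → … → v_2 = j of Σ_t A[v_t][v_{t+1}]. For example, for (i, j) = (0, 2) we minimise over 3 possible intermediate vertex sequences; the minimum is 0, attained along the walk 0 → 0 → 2.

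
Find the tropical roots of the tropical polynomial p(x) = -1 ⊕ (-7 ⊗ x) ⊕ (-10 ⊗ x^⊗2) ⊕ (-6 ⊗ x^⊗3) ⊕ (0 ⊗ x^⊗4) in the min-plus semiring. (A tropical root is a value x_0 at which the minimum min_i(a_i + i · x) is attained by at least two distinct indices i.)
Roots: {-6, -4, 3, 6}

Each tropical root is a break point of the lower envelope of the lines y = a_i + i · x (there are 5 lines, with slopes 0, 1, ..., 4). Only the lines that attain the minimum somewhere contribute to roots; other lines are dominated. Here the surviving (envelope) indices are i = 4, i = 3, i = 2, i = 1, i = 0.
Intersections between consecutive envelope lines give the roots: for adjacent envelope indices i < j the intersection is x = (a_i − a_j) / (j − i). Reading off the sorted break points: {-6, -4, 3, 6}.
Verification: at each break x_0, at least two indices attain the minimum of min_i(a_i + i · x_0).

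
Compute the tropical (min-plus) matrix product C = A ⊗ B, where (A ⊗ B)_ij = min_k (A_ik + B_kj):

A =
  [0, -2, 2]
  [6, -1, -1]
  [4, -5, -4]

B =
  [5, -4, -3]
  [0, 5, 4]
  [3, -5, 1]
A ⊗ B =
  [-2, -4, -3]
  [-1, -6, 0]
  [-5, -9, -3]

Apply the min-plus product entry-by-entry:
  C[0][0] = min over k of (A[0][0] + B[0][0] = 0 + 5 = 5, A[0][1] + B[1][0] = -2 + 0 = -2, A[0][2] + B[2][0] = 2 + 3 = 5) = -2 (attained at k = 1)
  C[0][1] = min over k of (A[0][0] + B[0][1] = 0 + -4 = -4, A[0][1] + B[1][1] = -2 + 5 = 3, A[0][2] + B[2][1] = 2 + -5 = -3) = -4 (attained at k = 0)
  C[0][2] = min over k of (A[0][0] + B[0][2] = 0 + -3 = -3, A[0][1] + B[1][2] = -2 + 4 = 2, A[0][2] + B[2][2] = 2 + 1 = 3) = -3 (attained at k = 0)
  C[1][0] = min over k of (A[1][0] + B[0][0] = 6 + 5 = 11, A[1][1] + B[1][0] = -1 + 0 = -1, A[1][2] + B[2][0] = -1 + 3 = 2) = -1 (attained at k = 1)
  C[1][1] = min over k of (A[1][0] + B[0][1] = 6 + -4 = 2, A[1][1] + B[1][1] = -1 + 5 = 4, A[1][2] + B[2][1] = -1 + -5 = -6) = -6 (attained at k = 2)
  C[1][2] = min over k of (A[1][0] + B[0][2] = 6 + -3 = 3, A[1][1] + B[1][2] = -1 + 4 = 3, A[1][2] + B[2][2] = -1 + 1 = 0) = 0 (attained at k = 2)
  C[2][0] = min over k of (A[2][0] + B[0][0] = 4 + 5 = 9, A[2][1] + B[1][0] = -5 + 0 = -5, A[2][2] + B[2][0] = -4 + 3 = -1) = -5 (attained at k = 1)
  C[2][1] = min over k of (A[2][0] + B[0][1] = 4 + -4 = 0, A[2][1] + B[1][1] = -5 + 5 = 0, A[2][2] + B[2][1] = -4 + -5 = -9) = -9 (attained at k = 2)
  C[2][2] = min over k of (A[2][0] + B[0][2] = 4 + -3 = 1, A[2][1] + B[1][2] = -5 + 4 = -1, A[2][2] + B[2][2] = -4 + 1 = -3) = -3 (attained at k = 2)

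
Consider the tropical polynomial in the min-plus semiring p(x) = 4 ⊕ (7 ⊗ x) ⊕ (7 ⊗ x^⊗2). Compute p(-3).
p(-3) = 1

A tropical monomial a ⊗ x^⊗i evaluates to a + i · x. Evaluating each term at x = -3:
  Term 0 contributes 4 + 0 · -3 = 4
  Term 1 contributes 7 + 1 · -3 = 4
  Term 2 contributes 7 + 2 · -3 = 1
p(-3) = ⊕ of these = min[4, 4, 1] = 1.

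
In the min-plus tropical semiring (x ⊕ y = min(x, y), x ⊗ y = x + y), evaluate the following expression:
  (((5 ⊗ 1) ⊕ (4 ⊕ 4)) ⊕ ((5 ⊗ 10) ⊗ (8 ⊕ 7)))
(((5 ⊗ 1) ⊕ (4 ⊕ 4)) ⊕ ((5 ⊗ 10) ⊗ (8 ⊕ 7))) = 4

Expand innermost to outermost. Recall ⊕ takes the minimum of its arguments and ⊗ takes their sum. Working out the expression (((5 ⊗ 1) ⊕ (4 ⊕ 4)) ⊕ ((5 ⊗ 10) ⊗ (8 ⊕ 7))) gives 4.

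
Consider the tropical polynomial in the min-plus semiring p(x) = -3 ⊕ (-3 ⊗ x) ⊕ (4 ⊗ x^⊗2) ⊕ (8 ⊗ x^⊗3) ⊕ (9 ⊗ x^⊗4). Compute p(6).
p(6) = -3

A tropical monomial a ⊗ x^⊗i evaluates to a + i · x. Evaluating each term at x = 6:
  Term 0 contributes -3 + 0 · 6 = -3
  Term 1 contributes -3 + 1 · 6 = 3
  Term 2 contributes 4 + 2 · 6 = 16
  Term 3 contributes 8 + 3 · 6 = 26
  Term 4 contributes 9 + 4 · 6 = 33
p(6) = ⊕ of these = min[-3, 3, 16, 26, 33] = -3.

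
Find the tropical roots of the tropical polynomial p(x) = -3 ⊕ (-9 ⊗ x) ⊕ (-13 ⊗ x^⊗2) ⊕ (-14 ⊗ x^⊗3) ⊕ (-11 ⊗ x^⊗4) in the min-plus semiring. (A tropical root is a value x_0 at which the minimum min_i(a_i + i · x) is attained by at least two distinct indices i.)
Roots: {-3, 1, 4, 6}

Each tropical root is a break point of the lower envelope of the lines y = a_i + i · x (there are 5 lines, with slopes 0, 1, ..., 4). Only the lines that attain the minimum somewhere contribute to roots; other lines are dominated. Here the surviving (envelope) indices are i = 4, i = 3, i = 2, i = 1, i = 0.
Intersections between consecutive envelope lines give the roots: for adjacent envelope indices i < j the intersection is x = (a_i − a_j) / (j − i). Reading off the sorted break points: {-3, 1, 4, 6}.
Verification: at each break x_0, at least two indices attain the minimum of min_i(a_i + i · x_0).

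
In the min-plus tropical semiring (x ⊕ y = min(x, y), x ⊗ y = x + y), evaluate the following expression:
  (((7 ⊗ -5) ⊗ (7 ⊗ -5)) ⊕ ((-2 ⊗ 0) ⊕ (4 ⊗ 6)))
(((7 ⊗ -5) ⊗ (7 ⊗ -5)) ⊕ ((-2 ⊗ 0) ⊕ (4 ⊗ 6))) = -2

Expand innermost to outermost. Recall ⊕ takes the minimum of its arguments and ⊗ takes their sum. Working out the expression (((7 ⊗ -5) ⊗ (7 ⊗ -5)) ⊕ ((-2 ⊗ 0) ⊕ (4 ⊗ 6))) gives -2.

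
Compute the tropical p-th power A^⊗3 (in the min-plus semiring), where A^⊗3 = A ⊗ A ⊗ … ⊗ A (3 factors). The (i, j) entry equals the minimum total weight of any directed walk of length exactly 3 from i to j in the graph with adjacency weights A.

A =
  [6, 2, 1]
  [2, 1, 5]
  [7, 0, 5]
A^⊗3 =
  [3, 2, 5]
  [4, 3, 4]
  [3, 2, 3]

Each entry (A^⊗3)_ij equals the minimum over all length-3 walks i = v_0 → v_1 → … → v_3 = j of Σ_t A[v_t][v_{t+1}]. For example, for (i, j) = (0, 2) we minimise over 9 possible intermediate vertex sequences; the minimum is 5, attained along the walk 0 → 1 → 0 → 2.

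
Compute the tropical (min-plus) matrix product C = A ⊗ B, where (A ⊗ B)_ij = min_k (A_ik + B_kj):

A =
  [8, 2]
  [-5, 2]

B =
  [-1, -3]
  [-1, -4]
A ⊗ B =
  [1, -2]
  [-6, -8]

Apply the min-plus product entry-by-entry:
  C[0][0] = min over k of (A[0][0] + B[0][0] = 8 + -1 = 7, A[0][1] + B[1][0] = 2 + -1 = 1) = 1 (attained at k = 1)
  C[0][1] = min over k of (A[0][0] + B[0][1] = 8 + -3 = 5, A[0][1] + B[1][1] = 2 + -4 = -2) = -2 (attained at k = 1)
  C[1][0] = min over k of (A[1][0] + B[0][0] = -5 + -1 = -6, A[1][1] + B[1][0] = 2 + -1 = 1) = -6 (attained at k = 0)
  C[1][1] = min over k of (A[1][0] + B[0][1] = -5 + -3 = -8, A[1][1] + B[1][1] = 2 + -4 = -2) = -8 (attained at k = 0)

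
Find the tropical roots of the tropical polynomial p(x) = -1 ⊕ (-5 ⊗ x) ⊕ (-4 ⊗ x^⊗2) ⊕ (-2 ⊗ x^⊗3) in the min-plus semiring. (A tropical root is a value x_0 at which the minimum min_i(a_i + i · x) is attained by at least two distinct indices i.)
Roots: {-2, -1, 4}

Each tropical root is a break point of the lower envelope of the lines y = a_i + i · x (there are 4 lines, with slopes 0, 1, ..., 3). Only the lines that attain the minimum somewhere contribute to roots; other lines are dominated. Here the surviving (envelope) indices are i = 3, i = 2, i = 1, i = 0.
Intersections between consecutive envelope lines give the roots: for adjacent envelope indices i < j the intersection is x = (a_i − a_j) / (j − i). Reading off the sorted break points: {-2, -1, 4}.
Verification: at each break x_0, at least two indices attain the minimum of min_i(a_i + i · x_0).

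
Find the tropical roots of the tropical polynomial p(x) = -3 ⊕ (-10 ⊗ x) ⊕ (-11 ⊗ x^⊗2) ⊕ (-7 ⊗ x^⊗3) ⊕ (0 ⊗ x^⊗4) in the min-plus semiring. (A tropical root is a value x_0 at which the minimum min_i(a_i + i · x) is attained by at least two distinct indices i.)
Roots: {-7, -4, 1, 7}

Each tropical root is a break point of the lower envelope of the lines y = a_i + i · x (there are 5 lines, with slopes 0, 1, ..., 4). Only the lines that attain the minimum somewhere contribute to roots; other lines are dominated. Here the surviving (envelope) indices are i = 4, i = 3, i = 2, i = 1, i = 0.
Intersections between consecutive envelope lines give the roots: for adjacent envelope indices i < j the intersection is x = (a_i − a_j) / (j − i). Reading off the sorted break points: {-7, -4, 1, 7}.
Verification: at each break x_0, at least two indices attain the minimum of min_i(a_i + i · x_0).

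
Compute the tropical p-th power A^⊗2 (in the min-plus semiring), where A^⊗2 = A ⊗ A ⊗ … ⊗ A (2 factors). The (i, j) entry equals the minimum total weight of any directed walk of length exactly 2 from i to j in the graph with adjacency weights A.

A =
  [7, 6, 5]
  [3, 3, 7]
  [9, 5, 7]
A^⊗2 =
  [9, 9, 12]
  [6, 6, 8]
  [8, 8, 12]

Each entry (A^⊗2)_ij equals the minimum over all length-2 walks i = v_0 → v_1 → … → v_2 = j of Σ_t A[v_t][v_{t+1}]. For example, for (i, j) = (0, 2) we minimise over 3 possible intermediate vertex sequences; the minimum is 12, attained along the walk 0 → 0 → 2.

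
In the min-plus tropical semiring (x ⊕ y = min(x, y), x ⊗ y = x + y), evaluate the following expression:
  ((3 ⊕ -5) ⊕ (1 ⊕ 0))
((3 ⊕ -5) ⊕ (1 ⊕ 0)) = -5

Expand innermost to outermost. Recall ⊕ takes the minimum of its arguments and ⊗ takes their sum. Working out the expression ((3 ⊕ -5) ⊕ (1 ⊕ 0)) gives -5.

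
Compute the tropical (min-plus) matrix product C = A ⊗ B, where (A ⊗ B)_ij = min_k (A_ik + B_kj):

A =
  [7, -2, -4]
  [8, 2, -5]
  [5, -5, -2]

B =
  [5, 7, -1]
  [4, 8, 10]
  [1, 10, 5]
A ⊗ B =
  [-3, 6, 1]
  [-4, 5, 0]
  [-1, 3, 3]

Apply the min-plus product entry-by-entry:
  C[0][0] = min over k of (A[0][0] + B[0][0] = 7 + 5 = 12, A[0][1] + B[1][0] = -2 + 4 = 2, A[0][2] + B[2][0] = -4 + 1 = -3) = -3 (attained at k = 2)
  C[0][1] = min over k of (A[0][0] + B[0][1] = 7 + 7 = 14, A[0][1] + B[1][1] = -2 + 8 = 6, A[0][2] + B[2][1] = -4 + 10 = 6) = 6 (attained at k = 1)
  C[0][2] = min over k of (A[0][0] + B[0][2] = 7 + -1 = 6, A[0][1] + B[1][2] = -2 + 10 = 8, A[0][2] + B[2][2] = -4 + 5 = 1) = 1 (attained at k = 2)
  C[1][0] = min over k of (A[1][0] + B[0][0] = 8 + 5 = 13, A[1][1] + B[1][0] = 2 + 4 = 6, A[1][2] + B[2][0] = -5 + 1 = -4) = -4 (attained at k = 2)
  C[1][1] = min over k of (A[1][0] + B[0][1] = 8 + 7 = 15, A[1][1] + B[1][1] = 2 + 8 = 10, A[1][2] + B[2][1] = -5 + 10 = 5) = 5 (attained at k = 2)
  C[1][2] = min over k of (A[1][0] + B[0][2] = 8 + -1 = 7, A[1][1] + B[1][2] = 2 + 10 = 12, A[1][2] + B[2][2] = -5 + 5 = 0) = 0 (attained at k = 2)
  C[2][0] = min over k of (A[2][0] + B[0][0] = 5 + 5 = 10, A[2][1] + B[1][0] = -5 + 4 = -1, A[2][2] + B[2][0] = -2 + 1 = -1) = -1 (attained at k = 1)
  C[2][1] = min over k of (A[2][0] + B[0][1] = 5 + 7 = 12, A[2][1] + B[1][1] = -5 + 8 = 3, A[2][2] + B[2][1] = -2 + 10 = 8) = 3 (attained at k = 1)
  C[2][2] = min over k of (A[2][0] + B[0][2] = 5 + -1 = 4, A[2][1] + B[1][2] = -5 + 10 = 5, A[2][2] + B[2][2] = -2 + 5 = 3) = 3 (attained at k = 2)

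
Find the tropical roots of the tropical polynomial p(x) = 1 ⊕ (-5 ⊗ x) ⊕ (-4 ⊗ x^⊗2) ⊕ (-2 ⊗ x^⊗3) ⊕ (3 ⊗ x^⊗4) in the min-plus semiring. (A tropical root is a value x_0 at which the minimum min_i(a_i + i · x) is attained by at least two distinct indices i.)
Roots: {-5, -2, -1, 6}

Each tropical root is a break point of the lower envelope of the lines y = a_i + i · x (there are 5 lines, with slopes 0, 1, ..., 4). Only the lines that attain the minimum somewhere contribute to roots; other lines are dominated. Here the surviving (envelope) indices are i = 4, i = 3, i = 2, i = 1, i = 0.
Intersections between consecutive envelope lines give the roots: for adjacent envelope indices i < j the intersection is x = (a_i − a_j) / (j − i). Reading off the sorted break points: {-5, -2, -1, 6}.
Verification: at each break x_0, at least two indices attain the minimum of min_i(a_i + i · x_0).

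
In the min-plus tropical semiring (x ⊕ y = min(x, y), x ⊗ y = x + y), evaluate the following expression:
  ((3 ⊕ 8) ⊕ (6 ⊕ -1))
((3 ⊕ 8) ⊕ (6 ⊕ -1)) = -1

Expand innermost to outermost. Recall ⊕ takes the minimum of its arguments and ⊗ takes their sum. Working out the expression ((3 ⊕ 8) ⊕ (6 ⊕ -1)) gives -1.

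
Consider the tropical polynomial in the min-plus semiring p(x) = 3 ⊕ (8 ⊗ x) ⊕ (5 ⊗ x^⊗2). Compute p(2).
p(2) = 3

A tropical monomial a ⊗ x^⊗i evaluates to a + i · x. Evaluating each term at x = 2:
  Term 0 contributes 3 + 0 · 2 = 3
  Term 1 contributes 8 + 1 · 2 = 10
  Term 2 contributes 5 + 2 · 2 = 9
p(2) = ⊕ of these = min[3, 10, 9] = 3.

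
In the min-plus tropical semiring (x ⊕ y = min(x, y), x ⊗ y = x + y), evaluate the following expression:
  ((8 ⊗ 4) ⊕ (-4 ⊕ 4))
((8 ⊗ 4) ⊕ (-4 ⊕ 4)) = -4

Expand innermost to outermost. Recall ⊕ takes the minimum of its arguments and ⊗ takes their sum. Working out the expression ((8 ⊗ 4) ⊕ (-4 ⊕ 4)) gives -4.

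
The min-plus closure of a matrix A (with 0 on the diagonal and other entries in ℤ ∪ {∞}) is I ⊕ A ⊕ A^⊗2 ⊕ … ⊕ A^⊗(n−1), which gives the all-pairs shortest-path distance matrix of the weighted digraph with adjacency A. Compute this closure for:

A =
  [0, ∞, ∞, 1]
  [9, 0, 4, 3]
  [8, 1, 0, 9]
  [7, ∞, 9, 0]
Closure =
  [0, 11, 10, 1]
  [9, 0, 4, 3]
  [8, 1, 0, 4]
  [7, 10, 9, 0]

This is the Floyd-Warshall all-pairs shortest-path computation. For each intermediate vertex k = 0, 1, …, 3, update dist[i][j] ← min(dist[i][j], dist[i][k] + dist[k][j]). The final matrix gives, for each (i, j), the minimum total weight of any directed path from i to j (possibly empty when i = j).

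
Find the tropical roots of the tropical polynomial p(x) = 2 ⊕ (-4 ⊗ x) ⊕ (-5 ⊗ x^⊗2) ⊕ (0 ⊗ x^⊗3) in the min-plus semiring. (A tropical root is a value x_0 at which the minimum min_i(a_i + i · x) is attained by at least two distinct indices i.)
Roots: {-5, 1, 6}

Each tropical root is a break point of the lower envelope of the lines y = a_i + i · x (there are 4 lines, with slopes 0, 1, ..., 3). Only the lines that attain the minimum somewhere contribute to roots; other lines are dominated. Here the surviving (envelope) indices are i = 3, i = 2, i = 1, i = 0.
Intersections between consecutive envelope lines give the roots: for adjacent envelope indices i < j the intersection is x = (a_i − a_j) / (j − i). Reading off the sorted break points: {-5, 1, 6}.
Verification: at each break x_0, at least two indices attain the minimum of min_i(a_i + i · x_0).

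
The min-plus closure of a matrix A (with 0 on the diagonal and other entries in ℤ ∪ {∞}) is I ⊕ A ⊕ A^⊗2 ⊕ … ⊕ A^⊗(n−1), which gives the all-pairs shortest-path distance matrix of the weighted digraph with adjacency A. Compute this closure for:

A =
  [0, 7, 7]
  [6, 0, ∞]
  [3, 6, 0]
Closure =
  [0, 7, 7]
  [6, 0, 13]
  [3, 6, 0]

This is the Floyd-Warshall all-pairs shortest-path computation. For each intermediate vertex k = 0, 1, …, 2, update dist[i][j] ← min(dist[i][j], dist[i][k] + dist[k][j]). The final matrix gives, for each (i, j), the minimum total weight of any directed path from i to j (possibly empty when i = j).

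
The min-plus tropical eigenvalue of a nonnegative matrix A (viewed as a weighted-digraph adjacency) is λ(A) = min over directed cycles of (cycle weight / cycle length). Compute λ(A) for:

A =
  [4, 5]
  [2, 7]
λ(A) = 7/2

Enumerate directed cycles and compute their means (weight / length). Sample:
  cycle 0 → 0: weight = 4, length = 1, mean = 4/1 ≈ 4.000
  cycle 1 → 1: weight = 7, length = 1, mean = 7/1 ≈ 7.000
  cycle 0 → 1 → 0: weight = 7, length = 2, mean = 7/2 ≈ 3.500
  cycle 1 → 0 → 1: weight = 7, length = 2, mean = 7/2 ≈ 3.500
Minimum mean = 3.500, attained e.g. along the cycle 0 → 1 → 0 with weight 7 and length 2. So λ(A) = 7/2 = 7/2.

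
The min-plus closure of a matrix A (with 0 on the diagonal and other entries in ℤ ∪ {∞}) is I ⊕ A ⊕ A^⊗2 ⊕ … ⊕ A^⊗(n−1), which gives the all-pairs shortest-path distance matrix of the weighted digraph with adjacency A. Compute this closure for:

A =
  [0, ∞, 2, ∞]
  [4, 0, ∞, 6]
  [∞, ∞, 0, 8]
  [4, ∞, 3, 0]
Closure =
  [0, ∞, 2, 10]
  [4, 0, 6, 6]
  [12, ∞, 0, 8]
  [4, ∞, 3, 0]

This is the Floyd-Warshall all-pairs shortest-path computation. For each intermediate vertex k = 0, 1, …, 3, update dist[i][j] ← min(dist[i][j], dist[i][k] + dist[k][j]). The final matrix gives, for each (i, j), the minimum total weight of any directed path from i to j (possibly empty when i = j).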